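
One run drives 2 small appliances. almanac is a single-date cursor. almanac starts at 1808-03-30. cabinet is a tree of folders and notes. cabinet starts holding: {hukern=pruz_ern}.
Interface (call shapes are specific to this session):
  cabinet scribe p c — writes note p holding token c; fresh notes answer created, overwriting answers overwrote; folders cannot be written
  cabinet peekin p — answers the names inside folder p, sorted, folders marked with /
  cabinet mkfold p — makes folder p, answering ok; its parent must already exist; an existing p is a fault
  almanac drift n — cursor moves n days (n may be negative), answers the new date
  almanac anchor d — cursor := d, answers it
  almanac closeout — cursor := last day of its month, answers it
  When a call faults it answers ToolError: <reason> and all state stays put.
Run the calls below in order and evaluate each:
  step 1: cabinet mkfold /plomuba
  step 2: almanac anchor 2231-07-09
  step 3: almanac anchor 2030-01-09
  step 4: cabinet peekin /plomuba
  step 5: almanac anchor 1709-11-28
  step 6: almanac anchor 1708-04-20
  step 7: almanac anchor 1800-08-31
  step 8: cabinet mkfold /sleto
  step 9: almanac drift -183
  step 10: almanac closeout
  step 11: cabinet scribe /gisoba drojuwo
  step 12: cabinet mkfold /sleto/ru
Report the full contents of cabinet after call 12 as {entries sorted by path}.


;; 1. cabinet mkfold(p→/plomuba) ~> ok
;; 2. almanac anchor(d→2231-07-09) ~> 2231-07-09
;; 3. almanac anchor(d→2030-01-09) ~> 2030-01-09
;; 4. cabinet peekin(p→/plomuba) ~> []
;; 5. almanac anchor(d→1709-11-28) ~> 1709-11-28
;; 6. almanac anchor(d→1708-04-20) ~> 1708-04-20
;; 7. almanac anchor(d→1800-08-31) ~> 1800-08-31
;; 8. cabinet mkfold(p→/sleto) ~> ok
;; 9. almanac drift(n→-183) ~> 1800-03-01
;; 10. almanac closeout() ~> 1800-03-31
;; 11. cabinet scribe(p→/gisoba, c→drojuwo) ~> created
;; 12. cabinet mkfold(p→/sleto/ru) ~> ok

Answer: {gisoba=drojuwo, hukern=pruz_ern, plomuba/, sleto/, sleto/ru/}


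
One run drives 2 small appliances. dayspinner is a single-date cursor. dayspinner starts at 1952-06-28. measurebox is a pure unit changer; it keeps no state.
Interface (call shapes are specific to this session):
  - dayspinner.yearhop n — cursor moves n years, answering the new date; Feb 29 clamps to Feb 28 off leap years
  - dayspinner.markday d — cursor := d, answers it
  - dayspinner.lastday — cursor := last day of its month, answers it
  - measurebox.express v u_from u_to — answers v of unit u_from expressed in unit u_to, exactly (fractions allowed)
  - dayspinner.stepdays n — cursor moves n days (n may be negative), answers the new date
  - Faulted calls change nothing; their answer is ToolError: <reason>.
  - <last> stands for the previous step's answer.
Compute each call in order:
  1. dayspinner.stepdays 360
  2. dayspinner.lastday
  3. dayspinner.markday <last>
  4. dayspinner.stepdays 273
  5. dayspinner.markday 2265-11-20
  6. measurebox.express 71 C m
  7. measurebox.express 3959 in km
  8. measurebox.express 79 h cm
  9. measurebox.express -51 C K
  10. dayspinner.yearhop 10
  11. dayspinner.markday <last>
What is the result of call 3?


I try dayspinner.stepdays with n='360', — result: 1953-06-23.
I call dayspinner.lastday(), — result: 1953-06-30.
I try dayspinner.markday with d='<last>', and see 1953-06-30.
I invoke dayspinner.stepdays with n='273', giving 1954-03-30.
I call dayspinner.markday with d='2265-11-20', and see 2265-11-20.
I call measurebox.express with v='71', u_from='C', u_to='m', giving ToolError: incompatible units.
I try measurebox.express with v='3959', u_from='in', u_to='km', and see 502793/5000000.
I try measurebox.express with v='79', u_from='h', u_to='cm', giving ToolError: incompatible units.
I call measurebox.express with v='-51', u_from='C', u_to='K': 4443/20.
Calling dayspinner.yearhop with n='10', which returns 2275-11-20.
Using dayspinner.markday with d='<last>', yielding 2275-11-20.

Answer: 1953-06-30


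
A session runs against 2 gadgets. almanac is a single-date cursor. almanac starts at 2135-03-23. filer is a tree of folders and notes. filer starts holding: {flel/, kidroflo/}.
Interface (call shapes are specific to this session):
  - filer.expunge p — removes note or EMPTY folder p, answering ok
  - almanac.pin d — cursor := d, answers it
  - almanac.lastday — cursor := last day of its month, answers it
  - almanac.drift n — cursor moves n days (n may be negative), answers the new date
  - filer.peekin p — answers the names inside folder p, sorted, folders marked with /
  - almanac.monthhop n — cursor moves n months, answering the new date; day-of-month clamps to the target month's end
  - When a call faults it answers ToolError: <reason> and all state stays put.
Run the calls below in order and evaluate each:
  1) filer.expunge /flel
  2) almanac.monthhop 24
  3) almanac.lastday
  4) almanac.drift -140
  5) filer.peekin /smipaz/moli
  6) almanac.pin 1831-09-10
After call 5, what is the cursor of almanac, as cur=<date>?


Do: filer.expunge[/flel]
See: ok
Do: almanac.monthhop[24]
See: 2137-03-23
Do: almanac.lastday[]
See: 2137-03-31
Do: almanac.drift[-140]
See: 2136-11-11
Do: filer.peekin[/smipaz/moli]
See: ToolError: not found
Do: almanac.pin[1831-09-10]
See: 1831-09-10

Answer: cur=2136-11-11


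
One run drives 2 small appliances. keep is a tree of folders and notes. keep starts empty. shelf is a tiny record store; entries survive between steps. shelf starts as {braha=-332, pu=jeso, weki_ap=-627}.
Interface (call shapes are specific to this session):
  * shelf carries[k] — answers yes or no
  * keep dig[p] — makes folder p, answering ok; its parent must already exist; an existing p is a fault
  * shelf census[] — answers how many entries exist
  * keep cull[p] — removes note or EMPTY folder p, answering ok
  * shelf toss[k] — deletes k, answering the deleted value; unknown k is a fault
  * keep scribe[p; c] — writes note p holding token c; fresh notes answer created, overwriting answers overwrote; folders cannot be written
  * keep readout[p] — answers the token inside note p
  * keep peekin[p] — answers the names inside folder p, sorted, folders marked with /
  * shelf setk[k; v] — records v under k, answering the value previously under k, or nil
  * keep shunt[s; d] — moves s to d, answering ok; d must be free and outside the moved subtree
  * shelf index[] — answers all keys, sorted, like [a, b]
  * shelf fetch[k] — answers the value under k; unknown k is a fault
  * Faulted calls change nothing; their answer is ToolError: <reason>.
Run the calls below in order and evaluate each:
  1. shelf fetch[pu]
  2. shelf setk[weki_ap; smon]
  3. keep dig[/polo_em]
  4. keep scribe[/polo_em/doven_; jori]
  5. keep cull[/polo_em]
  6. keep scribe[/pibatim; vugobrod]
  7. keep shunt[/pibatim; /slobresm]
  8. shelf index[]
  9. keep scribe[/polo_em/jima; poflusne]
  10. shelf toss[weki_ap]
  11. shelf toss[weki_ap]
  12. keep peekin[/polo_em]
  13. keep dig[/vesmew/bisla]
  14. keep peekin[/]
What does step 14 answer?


Answer: [polo_em/, slobresm]

Derivation:
% shelf fetch k=pu
:: jeso
% shelf setk k=weki_ap v=smon
:: -627
% keep dig p=/polo_em
:: ok
% keep scribe p=/polo_em/doven_ c=jori
:: created
% keep cull p=/polo_em
:: ToolError: not empty
% keep scribe p=/pibatim c=vugobrod
:: created
% keep shunt s=/pibatim d=/slobresm
:: ok
% shelf index
:: [braha, pu, weki_ap]
% keep scribe p=/polo_em/jima c=poflusne
:: created
% shelf toss k=weki_ap
:: smon
% shelf toss k=weki_ap
:: ToolError: no such key weki_ap
% keep peekin p=/polo_em
:: [doven_, jima]
% keep dig p=/vesmew/bisla
:: ToolError: no parent
% keep peekin p=/
:: [polo_em/, slobresm]


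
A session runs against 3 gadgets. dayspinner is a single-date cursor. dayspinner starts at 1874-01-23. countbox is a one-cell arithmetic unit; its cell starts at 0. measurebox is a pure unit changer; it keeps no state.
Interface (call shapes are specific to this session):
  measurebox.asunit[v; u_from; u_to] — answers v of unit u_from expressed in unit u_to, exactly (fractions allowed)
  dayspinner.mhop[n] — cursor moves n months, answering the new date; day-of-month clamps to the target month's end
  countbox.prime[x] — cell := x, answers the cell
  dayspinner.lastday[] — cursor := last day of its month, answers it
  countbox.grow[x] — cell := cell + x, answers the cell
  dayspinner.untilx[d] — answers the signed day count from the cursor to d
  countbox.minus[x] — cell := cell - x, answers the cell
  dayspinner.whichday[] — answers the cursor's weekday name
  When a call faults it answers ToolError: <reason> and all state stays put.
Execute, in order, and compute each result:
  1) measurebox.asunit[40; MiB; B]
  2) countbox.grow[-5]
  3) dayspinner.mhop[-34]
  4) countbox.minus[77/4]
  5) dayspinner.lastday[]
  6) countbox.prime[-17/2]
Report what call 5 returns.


Answer: 1871-03-31

Derivation:
-- 1. measurebox.asunit(v: 40, u_from: MiB, u_to: B) ~> 41943040
-- 2. countbox.grow(x: -5) ~> -5
-- 3. dayspinner.mhop(n: -34) ~> 1871-03-23
-- 4. countbox.minus(x: 77/4) ~> -97/4
-- 5. dayspinner.lastday() ~> 1871-03-31
-- 6. countbox.prime(x: -17/2) ~> -17/2


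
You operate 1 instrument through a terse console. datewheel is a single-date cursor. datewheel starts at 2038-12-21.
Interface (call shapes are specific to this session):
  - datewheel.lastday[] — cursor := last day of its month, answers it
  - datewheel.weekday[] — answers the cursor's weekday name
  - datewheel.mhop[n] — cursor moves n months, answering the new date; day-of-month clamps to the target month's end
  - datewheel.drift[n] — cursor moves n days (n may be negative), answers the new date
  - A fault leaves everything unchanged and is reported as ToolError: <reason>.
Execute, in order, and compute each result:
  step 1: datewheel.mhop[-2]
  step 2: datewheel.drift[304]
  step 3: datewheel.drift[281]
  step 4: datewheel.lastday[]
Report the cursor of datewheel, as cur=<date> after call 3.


Answer: cur=2040-05-28

Derivation:
Step: datewheel.mhop[n: -2]
Result: 2038-10-21
Step: datewheel.drift[n: 304]
Result: 2039-08-21
Step: datewheel.drift[n: 281]
Result: 2040-05-28
Step: datewheel.lastday[]
Result: 2040-05-31


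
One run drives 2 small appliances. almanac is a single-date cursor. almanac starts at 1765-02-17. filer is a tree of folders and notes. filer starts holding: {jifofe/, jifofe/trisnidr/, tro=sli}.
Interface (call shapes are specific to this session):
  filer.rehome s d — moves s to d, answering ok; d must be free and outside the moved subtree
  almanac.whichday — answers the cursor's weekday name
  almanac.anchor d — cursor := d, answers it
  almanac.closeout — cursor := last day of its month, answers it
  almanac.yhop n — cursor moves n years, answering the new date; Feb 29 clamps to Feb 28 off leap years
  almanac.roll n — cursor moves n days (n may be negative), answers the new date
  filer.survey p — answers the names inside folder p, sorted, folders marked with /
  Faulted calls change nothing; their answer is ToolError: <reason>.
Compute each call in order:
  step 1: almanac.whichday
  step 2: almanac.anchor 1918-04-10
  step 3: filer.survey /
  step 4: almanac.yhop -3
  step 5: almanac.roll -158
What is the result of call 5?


·→ whichday()
·← Sunday
·→ anchor(d=1918-04-10)
·← 1918-04-10
·→ survey(p=/)
·← [jifofe/, tro]
·→ yhop(n=-3)
·← 1915-04-10
·→ roll(n=-158)
·← 1914-11-03

Answer: 1914-11-03


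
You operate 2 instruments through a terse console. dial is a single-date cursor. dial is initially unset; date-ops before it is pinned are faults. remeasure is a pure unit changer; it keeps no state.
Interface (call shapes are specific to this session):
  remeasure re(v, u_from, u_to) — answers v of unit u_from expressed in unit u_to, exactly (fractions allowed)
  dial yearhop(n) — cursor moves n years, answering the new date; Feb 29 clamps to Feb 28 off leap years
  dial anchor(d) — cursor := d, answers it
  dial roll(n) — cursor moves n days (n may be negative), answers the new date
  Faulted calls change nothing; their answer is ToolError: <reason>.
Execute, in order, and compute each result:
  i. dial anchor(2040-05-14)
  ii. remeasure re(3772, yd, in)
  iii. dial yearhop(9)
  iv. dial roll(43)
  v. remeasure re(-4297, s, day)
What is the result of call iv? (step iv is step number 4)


Answer: 2049-06-26

Derivation:
>> dial anchor(d='2040-05-14')
<< 2040-05-14
>> remeasure re(v='3772', u_from='yd', u_to='in')
<< 135792
>> dial yearhop(n='9')
<< 2049-05-14
>> dial roll(n='43')
<< 2049-06-26
>> remeasure re(v='-4297', u_from='s', u_to='day')
<< -4297/86400


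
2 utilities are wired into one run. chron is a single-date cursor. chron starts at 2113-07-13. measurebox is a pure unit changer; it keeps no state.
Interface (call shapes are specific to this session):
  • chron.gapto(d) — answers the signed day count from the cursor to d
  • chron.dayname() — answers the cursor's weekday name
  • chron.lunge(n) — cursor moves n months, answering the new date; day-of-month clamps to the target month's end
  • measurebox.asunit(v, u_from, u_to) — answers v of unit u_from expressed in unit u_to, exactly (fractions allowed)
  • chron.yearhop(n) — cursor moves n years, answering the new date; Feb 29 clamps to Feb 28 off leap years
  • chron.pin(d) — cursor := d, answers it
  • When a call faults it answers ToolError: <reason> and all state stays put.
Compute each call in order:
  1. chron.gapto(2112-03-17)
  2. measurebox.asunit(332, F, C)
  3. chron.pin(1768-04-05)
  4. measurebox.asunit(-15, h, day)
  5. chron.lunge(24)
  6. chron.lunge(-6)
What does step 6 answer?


Do: gapto[d→2112-03-17]
See: -483
Do: asunit[v→332; u_from→F; u_to→C]
See: 500/3
Do: pin[d→1768-04-05]
See: 1768-04-05
Do: asunit[v→-15; u_from→h; u_to→day]
See: -5/8
Do: lunge[n→24]
See: 1770-04-05
Do: lunge[n→-6]
See: 1769-10-05

Answer: 1769-10-05


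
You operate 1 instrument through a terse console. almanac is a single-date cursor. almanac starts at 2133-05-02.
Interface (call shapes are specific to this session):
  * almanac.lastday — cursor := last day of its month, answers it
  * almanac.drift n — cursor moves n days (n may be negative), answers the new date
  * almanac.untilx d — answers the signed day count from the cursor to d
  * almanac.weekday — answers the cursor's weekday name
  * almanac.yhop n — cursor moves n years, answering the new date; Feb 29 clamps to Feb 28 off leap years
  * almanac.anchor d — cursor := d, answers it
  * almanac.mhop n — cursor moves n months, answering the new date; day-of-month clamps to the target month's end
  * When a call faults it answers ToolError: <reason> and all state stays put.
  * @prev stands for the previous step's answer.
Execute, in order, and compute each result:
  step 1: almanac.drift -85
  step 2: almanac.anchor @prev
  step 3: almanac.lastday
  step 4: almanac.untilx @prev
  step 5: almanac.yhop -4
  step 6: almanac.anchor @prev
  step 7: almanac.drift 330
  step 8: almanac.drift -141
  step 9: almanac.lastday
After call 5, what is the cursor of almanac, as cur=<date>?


>> almanac.drift(n='-85')
<< 2133-02-06
>> almanac.anchor(d='@prev')
<< 2133-02-06
>> almanac.lastday()
<< 2133-02-28
>> almanac.untilx(d='@prev')
<< 0
>> almanac.yhop(n='-4')
<< 2129-02-28
>> almanac.anchor(d='@prev')
<< 2129-02-28
>> almanac.drift(n='330')
<< 2130-01-24
>> almanac.drift(n='-141')
<< 2129-09-05
>> almanac.lastday()
<< 2129-09-30

Answer: cur=2129-02-28


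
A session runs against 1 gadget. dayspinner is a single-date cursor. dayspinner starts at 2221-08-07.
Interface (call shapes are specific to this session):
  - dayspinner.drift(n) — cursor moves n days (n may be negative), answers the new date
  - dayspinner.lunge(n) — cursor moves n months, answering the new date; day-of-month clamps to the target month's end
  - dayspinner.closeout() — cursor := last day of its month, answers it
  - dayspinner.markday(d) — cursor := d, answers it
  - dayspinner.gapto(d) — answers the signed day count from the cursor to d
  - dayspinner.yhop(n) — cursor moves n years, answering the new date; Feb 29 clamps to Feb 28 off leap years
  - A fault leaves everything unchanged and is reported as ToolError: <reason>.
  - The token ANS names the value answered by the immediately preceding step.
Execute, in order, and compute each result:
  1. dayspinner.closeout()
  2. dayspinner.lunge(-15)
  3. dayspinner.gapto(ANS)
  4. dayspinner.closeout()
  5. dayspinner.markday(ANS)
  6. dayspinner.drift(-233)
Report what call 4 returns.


I invoke dayspinner.closeout(), — result: 2221-08-31.
Invoking dayspinner.lunge passing n: -15, → 2220-05-31.
Next I call dayspinner.gapto passing d: ANS, and get 0.
Using dayspinner.closeout(): 2220-05-31.
Now I run dayspinner.markday passing d: ANS, and see 2220-05-31.
Next I call dayspinner.drift passing n: -233: 2219-10-11.

Answer: 2220-05-31


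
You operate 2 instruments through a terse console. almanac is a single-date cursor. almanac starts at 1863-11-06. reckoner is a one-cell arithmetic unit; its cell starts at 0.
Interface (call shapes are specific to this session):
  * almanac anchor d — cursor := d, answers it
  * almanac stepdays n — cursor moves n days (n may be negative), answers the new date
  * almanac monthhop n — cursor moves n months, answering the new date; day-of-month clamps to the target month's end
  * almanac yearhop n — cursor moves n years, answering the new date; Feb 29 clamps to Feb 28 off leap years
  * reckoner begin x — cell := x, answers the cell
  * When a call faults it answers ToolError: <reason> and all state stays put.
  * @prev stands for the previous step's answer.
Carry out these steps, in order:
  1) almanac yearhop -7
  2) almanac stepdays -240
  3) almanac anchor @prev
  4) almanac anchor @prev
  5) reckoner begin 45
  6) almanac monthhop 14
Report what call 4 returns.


I try almanac yearhop with n=-7, — result: 1856-11-06.
I call almanac stepdays with n=-240, and observe 1856-03-11.
I use almanac anchor with d=@prev: 1856-03-11.
I call almanac anchor with d=@prev, and get 1856-03-11.
I try reckoner begin with x=45, which returns 45.
I call almanac monthhop with n=14, → 1857-05-11.

Answer: 1856-03-11


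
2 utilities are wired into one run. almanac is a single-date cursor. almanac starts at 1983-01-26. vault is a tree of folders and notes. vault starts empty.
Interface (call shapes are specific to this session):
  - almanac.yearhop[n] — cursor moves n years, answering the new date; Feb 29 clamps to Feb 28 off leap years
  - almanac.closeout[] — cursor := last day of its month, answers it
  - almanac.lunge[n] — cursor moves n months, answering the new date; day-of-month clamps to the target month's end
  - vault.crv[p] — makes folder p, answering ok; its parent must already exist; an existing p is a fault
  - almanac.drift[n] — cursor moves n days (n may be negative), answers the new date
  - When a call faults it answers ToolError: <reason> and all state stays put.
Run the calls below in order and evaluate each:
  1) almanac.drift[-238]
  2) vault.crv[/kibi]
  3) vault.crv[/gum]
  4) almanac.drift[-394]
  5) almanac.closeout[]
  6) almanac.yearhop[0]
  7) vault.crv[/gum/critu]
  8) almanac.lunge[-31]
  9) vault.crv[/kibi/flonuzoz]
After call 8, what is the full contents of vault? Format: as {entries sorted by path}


>> almanac.drift(n=-238)
<< 1982-06-02
>> vault.crv(p=/kibi)
<< ok
>> vault.crv(p=/gum)
<< ok
>> almanac.drift(n=-394)
<< 1981-05-04
>> almanac.closeout()
<< 1981-05-31
>> almanac.yearhop(n=0)
<< 1981-05-31
>> vault.crv(p=/gum/critu)
<< ok
>> almanac.lunge(n=-31)
<< 1978-10-31
>> vault.crv(p=/kibi/flonuzoz)
<< ok

Answer: {gum/, gum/critu/, kibi/}


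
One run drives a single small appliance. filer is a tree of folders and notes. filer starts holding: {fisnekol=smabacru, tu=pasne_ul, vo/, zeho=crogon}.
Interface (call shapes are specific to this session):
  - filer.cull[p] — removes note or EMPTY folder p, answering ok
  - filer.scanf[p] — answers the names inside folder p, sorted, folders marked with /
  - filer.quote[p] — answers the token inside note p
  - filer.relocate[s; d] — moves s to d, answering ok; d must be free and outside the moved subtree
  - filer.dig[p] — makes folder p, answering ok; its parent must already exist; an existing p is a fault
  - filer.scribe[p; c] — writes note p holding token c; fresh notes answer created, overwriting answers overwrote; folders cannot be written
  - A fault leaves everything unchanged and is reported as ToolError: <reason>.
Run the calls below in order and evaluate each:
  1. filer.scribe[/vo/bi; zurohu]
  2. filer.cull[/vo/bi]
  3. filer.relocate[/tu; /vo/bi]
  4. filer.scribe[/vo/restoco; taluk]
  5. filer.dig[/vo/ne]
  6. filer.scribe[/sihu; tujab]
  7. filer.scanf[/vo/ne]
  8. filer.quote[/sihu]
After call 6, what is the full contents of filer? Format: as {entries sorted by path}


Answer: {fisnekol=smabacru, sihu=tujab, vo/, vo/bi=pasne_ul, vo/ne/, vo/restoco=taluk, zeho=crogon}

Derivation:
Step: filer.scribe[p→/vo/bi; c→zurohu]
Result: created
Step: filer.cull[p→/vo/bi]
Result: ok
Step: filer.relocate[s→/tu; d→/vo/bi]
Result: ok
Step: filer.scribe[p→/vo/restoco; c→taluk]
Result: created
Step: filer.dig[p→/vo/ne]
Result: ok
Step: filer.scribe[p→/sihu; c→tujab]
Result: created
Step: filer.scanf[p→/vo/ne]
Result: []
Step: filer.quote[p→/sihu]
Result: tujab


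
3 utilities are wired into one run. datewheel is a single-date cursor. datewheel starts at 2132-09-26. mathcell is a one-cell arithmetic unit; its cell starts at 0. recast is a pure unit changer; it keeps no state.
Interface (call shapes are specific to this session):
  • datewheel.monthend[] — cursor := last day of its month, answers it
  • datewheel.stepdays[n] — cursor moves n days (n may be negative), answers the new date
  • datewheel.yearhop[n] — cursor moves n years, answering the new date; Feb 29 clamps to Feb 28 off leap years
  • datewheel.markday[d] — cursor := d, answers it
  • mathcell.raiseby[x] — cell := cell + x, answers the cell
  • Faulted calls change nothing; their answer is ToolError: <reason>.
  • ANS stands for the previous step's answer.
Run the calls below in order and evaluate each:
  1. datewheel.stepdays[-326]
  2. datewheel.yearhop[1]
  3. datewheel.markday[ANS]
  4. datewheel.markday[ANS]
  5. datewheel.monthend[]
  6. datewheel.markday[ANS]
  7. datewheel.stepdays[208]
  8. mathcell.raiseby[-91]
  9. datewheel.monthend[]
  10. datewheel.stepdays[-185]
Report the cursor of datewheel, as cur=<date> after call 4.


Answer: cur=2132-11-05

Derivation:
Calling stepdays on n: -326, yielding 2131-11-05.
I run yearhop on n: 1, giving 2132-11-05.
I try markday on d: ANS, and observe 2132-11-05.
I try markday on d: ANS, and see 2132-11-05.
Next I call monthend, and observe 2132-11-30.
Now I run markday on d: ANS, → 2132-11-30.
Then stepdays on n: 208, → 2133-06-26.
Now I run raiseby on x: -91, which returns -91.
Using monthend, yielding 2133-06-30.
I run stepdays on n: -185, and get 2132-12-27.


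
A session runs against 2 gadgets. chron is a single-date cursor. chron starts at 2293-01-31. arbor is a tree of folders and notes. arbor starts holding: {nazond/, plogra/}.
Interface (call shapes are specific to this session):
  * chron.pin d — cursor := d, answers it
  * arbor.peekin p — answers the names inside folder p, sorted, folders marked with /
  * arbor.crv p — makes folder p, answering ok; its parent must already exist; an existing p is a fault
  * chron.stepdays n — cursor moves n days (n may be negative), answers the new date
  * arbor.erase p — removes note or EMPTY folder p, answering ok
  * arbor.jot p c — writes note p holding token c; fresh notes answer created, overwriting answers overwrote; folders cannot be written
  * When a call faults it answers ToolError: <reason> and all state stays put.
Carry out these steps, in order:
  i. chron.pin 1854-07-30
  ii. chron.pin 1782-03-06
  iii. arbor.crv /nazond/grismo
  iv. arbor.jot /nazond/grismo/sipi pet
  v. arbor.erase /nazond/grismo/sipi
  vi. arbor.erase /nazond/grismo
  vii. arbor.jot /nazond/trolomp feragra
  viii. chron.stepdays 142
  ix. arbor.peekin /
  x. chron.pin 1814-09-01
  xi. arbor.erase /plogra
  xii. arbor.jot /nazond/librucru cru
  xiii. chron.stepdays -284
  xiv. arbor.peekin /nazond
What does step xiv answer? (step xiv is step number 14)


! chron.pin(1854-07-30) ~> 1854-07-30
! chron.pin(1782-03-06) ~> 1782-03-06
! arbor.crv(/nazond/grismo) ~> ok
! arbor.jot(/nazond/grismo/sipi, pet) ~> created
! arbor.erase(/nazond/grismo/sipi) ~> ok
! arbor.erase(/nazond/grismo) ~> ok
! arbor.jot(/nazond/trolomp, feragra) ~> created
! chron.stepdays(142) ~> 1782-07-26
! arbor.peekin(/) ~> [nazond/, plogra/]
! chron.pin(1814-09-01) ~> 1814-09-01
! arbor.erase(/plogra) ~> ok
! arbor.jot(/nazond/librucru, cru) ~> created
! chron.stepdays(-284) ~> 1813-11-21
! arbor.peekin(/nazond) ~> [librucru, trolomp]

Answer: [librucru, trolomp]


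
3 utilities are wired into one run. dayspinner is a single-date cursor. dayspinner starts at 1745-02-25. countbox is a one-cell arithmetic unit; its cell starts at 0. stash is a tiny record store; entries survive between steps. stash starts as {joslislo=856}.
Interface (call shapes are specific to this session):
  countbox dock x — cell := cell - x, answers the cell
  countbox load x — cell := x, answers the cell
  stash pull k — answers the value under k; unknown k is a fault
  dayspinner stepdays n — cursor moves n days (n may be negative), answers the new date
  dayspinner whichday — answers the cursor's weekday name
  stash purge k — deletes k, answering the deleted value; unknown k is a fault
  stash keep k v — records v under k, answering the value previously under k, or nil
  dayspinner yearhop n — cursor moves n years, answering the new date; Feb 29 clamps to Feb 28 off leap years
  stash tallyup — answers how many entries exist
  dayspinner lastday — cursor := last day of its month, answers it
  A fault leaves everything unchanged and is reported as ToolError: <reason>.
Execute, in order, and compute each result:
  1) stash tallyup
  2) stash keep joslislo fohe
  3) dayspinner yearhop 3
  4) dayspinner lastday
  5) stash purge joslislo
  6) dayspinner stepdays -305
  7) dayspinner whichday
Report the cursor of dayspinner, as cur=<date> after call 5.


% stash tallyup() == 1
% stash keep(k=joslislo, v=fohe) == 856
% dayspinner yearhop(n=3) == 1748-02-25
% dayspinner lastday() == 1748-02-29
% stash purge(k=joslislo) == fohe
% dayspinner stepdays(n=-305) == 1747-04-30
% dayspinner whichday() == Sunday

Answer: cur=1748-02-29


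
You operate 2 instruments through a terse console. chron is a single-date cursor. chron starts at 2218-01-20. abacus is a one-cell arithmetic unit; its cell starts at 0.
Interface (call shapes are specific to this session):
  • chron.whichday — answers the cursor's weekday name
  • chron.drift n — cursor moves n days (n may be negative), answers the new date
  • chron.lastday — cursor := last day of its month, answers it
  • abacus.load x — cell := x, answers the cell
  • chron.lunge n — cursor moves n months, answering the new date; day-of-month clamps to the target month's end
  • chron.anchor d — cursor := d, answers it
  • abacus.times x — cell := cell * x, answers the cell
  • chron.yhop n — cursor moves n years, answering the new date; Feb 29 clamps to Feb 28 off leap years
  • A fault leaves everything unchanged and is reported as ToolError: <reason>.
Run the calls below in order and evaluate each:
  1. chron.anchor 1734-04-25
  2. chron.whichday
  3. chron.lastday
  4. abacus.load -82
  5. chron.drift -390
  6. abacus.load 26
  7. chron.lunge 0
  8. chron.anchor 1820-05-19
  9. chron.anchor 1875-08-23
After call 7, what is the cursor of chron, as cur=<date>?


Answer: cur=1733-04-05

Derivation:
% anchor(d=1734-04-25) == 1734-04-25
% whichday() == Sunday
% lastday() == 1734-04-30
% load(x=-82) == -82
% drift(n=-390) == 1733-04-05
% load(x=26) == 26
% lunge(n=0) == 1733-04-05
% anchor(d=1820-05-19) == 1820-05-19
% anchor(d=1875-08-23) == 1875-08-23


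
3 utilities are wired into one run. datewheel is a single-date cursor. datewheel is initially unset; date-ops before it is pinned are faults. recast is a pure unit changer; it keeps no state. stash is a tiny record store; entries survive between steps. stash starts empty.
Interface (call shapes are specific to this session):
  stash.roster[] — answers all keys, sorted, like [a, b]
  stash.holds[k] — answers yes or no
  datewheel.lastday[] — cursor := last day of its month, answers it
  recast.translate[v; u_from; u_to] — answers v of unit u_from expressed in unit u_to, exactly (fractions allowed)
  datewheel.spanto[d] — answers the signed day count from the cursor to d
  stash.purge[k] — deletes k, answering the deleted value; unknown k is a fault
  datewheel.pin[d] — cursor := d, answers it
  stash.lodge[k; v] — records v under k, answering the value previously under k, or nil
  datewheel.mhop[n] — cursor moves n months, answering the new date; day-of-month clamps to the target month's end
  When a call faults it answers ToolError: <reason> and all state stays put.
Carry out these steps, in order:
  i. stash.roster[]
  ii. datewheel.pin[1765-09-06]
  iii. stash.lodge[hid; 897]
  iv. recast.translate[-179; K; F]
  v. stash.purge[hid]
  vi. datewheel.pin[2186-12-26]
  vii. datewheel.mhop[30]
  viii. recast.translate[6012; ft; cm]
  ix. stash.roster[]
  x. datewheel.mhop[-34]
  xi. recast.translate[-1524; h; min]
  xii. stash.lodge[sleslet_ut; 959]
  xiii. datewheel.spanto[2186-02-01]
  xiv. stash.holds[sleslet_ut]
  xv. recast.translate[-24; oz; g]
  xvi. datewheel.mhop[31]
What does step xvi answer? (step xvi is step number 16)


Now I run stash.roster(), yielding [].
Next I call datewheel.pin with 1765-09-06, giving 1765-09-06.
I use stash.lodge with hid, 897, — result: nil.
Invoking recast.translate with -179, K, F, and see -78187/100.
I invoke stash.purge with hid, yielding 897.
Next I call datewheel.pin with 2186-12-26, and observe 2186-12-26.
Then datewheel.mhop with 30, giving 2189-06-26.
I run recast.translate with 6012, ft, cm, giving 4581144/25.
I try stash.roster, and observe [].
I use datewheel.mhop with -34, — result: 2186-08-26.
I invoke recast.translate with -1524, h, min, and see -91440.
Calling stash.lodge with sleslet_ut, 959, → nil.
I run datewheel.spanto with 2186-02-01, — result: -206.
Invoking stash.holds with sleslet_ut, and get yes.
Now I run recast.translate with -24, oz, g, — result: -136077711/200000.
I try datewheel.mhop with 31, → 2189-03-26.

Answer: 2189-03-26


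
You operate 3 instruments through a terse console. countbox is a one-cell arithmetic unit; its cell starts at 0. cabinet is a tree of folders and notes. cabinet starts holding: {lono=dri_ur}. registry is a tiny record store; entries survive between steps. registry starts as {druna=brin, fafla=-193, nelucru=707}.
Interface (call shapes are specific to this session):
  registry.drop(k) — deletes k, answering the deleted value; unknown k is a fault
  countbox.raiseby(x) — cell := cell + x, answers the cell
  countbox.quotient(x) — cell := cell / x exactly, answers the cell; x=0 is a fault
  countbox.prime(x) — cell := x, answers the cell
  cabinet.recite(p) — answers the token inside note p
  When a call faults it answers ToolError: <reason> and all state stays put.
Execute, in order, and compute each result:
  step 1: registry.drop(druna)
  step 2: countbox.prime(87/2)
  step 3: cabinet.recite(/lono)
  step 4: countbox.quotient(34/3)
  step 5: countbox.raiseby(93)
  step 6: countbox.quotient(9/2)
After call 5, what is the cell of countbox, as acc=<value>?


Answer: acc=6585/68

Derivation:
·→ drop(k='druna')
·← brin
·→ prime(x='87/2')
·← 87/2
·→ recite(p='/lono')
·← dri_ur
·→ quotient(x='34/3')
·← 261/68
·→ raiseby(x='93')
·← 6585/68
·→ quotient(x='9/2')
·← 2195/102


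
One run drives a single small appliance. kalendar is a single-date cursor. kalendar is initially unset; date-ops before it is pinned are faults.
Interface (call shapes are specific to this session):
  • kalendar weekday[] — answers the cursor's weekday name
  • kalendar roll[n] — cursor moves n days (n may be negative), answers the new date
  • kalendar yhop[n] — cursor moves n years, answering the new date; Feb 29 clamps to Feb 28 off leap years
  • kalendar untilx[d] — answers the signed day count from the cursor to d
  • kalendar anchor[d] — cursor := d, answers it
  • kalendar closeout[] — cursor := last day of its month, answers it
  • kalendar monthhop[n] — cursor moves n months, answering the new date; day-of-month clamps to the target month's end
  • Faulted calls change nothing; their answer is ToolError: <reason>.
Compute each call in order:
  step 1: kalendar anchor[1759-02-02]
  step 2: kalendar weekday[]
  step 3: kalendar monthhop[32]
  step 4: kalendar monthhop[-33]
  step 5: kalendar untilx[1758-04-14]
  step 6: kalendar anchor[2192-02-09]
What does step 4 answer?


# kalendar anchor(d→1759-02-02) => 1759-02-02
# kalendar weekday() => Friday
# kalendar monthhop(n→32) => 1761-10-02
# kalendar monthhop(n→-33) => 1759-01-02
# kalendar untilx(d→1758-04-14) => -263
# kalendar anchor(d→2192-02-09) => 2192-02-09

Answer: 1759-01-02


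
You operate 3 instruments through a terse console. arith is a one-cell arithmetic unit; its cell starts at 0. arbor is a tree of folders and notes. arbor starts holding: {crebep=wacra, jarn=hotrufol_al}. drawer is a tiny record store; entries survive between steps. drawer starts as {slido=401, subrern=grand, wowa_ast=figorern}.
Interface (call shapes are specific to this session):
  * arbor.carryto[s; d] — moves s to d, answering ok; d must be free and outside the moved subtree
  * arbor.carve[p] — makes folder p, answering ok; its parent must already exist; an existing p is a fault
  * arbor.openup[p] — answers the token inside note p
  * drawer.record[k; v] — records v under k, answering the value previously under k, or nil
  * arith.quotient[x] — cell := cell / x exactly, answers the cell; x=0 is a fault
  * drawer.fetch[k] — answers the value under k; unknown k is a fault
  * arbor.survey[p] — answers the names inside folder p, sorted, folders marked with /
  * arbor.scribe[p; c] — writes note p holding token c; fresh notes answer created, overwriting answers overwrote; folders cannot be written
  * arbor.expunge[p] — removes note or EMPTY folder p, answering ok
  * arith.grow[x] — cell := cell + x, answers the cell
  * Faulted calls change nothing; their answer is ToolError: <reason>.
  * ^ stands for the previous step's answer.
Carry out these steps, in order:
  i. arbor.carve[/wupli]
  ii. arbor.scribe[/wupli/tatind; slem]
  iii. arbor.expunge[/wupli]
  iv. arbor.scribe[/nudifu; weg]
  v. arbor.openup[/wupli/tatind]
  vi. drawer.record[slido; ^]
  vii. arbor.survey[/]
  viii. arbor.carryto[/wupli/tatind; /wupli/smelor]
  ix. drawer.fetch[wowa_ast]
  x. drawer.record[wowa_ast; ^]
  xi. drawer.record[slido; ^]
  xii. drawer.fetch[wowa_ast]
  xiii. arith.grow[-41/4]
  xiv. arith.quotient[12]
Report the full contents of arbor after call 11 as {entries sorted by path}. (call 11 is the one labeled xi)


Answer: {crebep=wacra, jarn=hotrufol_al, nudifu=weg, wupli/, wupli/smelor=slem}

Derivation:
I call carve with p→/wupli, yielding ok.
Calling scribe with p→/wupli/tatind, c→slem: created.
Next I call expunge with p→/wupli: ToolError: not empty.
I call scribe with p→/nudifu, c→weg, and observe created.
Then openup with p→/wupli/tatind: slem.
I use record with k→slido, v→^, yielding 401.
Invoking survey with p→/: [crebep, jarn, nudifu, wupli/].
Now I run carryto with s→/wupli/tatind, d→/wupli/smelor, — result: ok.
Next I call fetch with k→wowa_ast, which returns figorern.
Calling record with k→wowa_ast, v→^, which returns figorern.
I try record with k→slido, v→^, and see slem.
Using fetch with k→wowa_ast, and observe figorern.
Invoking grow with x→-41/4: -41/4.
Invoking quotient with x→12, — result: -41/48.


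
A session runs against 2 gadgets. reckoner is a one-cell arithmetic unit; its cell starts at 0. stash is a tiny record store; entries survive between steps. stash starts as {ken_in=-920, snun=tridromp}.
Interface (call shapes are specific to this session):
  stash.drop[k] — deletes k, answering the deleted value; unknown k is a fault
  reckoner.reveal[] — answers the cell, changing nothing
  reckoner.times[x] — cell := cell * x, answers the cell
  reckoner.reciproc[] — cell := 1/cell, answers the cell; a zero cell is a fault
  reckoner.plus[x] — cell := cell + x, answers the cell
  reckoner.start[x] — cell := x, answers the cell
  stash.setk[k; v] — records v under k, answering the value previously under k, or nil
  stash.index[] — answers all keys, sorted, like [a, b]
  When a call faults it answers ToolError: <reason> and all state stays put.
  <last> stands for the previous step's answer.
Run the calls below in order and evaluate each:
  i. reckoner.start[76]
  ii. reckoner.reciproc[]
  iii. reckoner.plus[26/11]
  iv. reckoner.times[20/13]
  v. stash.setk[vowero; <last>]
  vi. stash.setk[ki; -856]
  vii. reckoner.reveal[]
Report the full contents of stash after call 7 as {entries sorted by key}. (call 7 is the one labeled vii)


Answer: {ken_in=-920, ki=-856, snun=tridromp, vowero=9935/2717}

Derivation:
I use reckoner.start using x: 76, yielding 76.
Calling reckoner.reciproc(), and see 1/76.
I try reckoner.plus using x: 26/11, → 1987/836.
I try reckoner.times using x: 20/13, and see 9935/2717.
I invoke stash.setk using k: vowero, v: <last>, yielding nil.
I use stash.setk using k: ki, v: -856, and observe nil.
Invoking reckoner.reveal, and observe 9935/2717.


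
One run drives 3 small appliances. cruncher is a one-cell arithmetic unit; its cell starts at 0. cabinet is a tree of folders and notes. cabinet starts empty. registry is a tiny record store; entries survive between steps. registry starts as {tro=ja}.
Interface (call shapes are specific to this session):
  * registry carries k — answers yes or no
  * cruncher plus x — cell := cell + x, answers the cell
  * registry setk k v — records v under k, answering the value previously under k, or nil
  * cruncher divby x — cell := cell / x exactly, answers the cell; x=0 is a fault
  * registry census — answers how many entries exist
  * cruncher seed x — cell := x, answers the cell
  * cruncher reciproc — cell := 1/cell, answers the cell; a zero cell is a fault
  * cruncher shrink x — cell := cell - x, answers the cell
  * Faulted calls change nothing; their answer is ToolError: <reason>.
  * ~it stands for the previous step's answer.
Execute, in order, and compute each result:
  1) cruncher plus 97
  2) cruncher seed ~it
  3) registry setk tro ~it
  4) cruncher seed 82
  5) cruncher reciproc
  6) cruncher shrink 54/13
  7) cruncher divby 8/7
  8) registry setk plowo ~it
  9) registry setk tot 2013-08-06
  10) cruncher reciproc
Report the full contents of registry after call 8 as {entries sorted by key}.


I use cruncher plus(97), and get 97.
I invoke cruncher seed(~it), → 97.
Then registry setk(tro, ~it), → ja.
Calling cruncher seed(82), and observe 82.
Now I run cruncher reciproc, giving 1/82.
Calling cruncher shrink(54/13), → -4415/1066.
I invoke cruncher divby(8/7), and get -30905/8528.
I use registry setk(plowo, ~it): nil.
I invoke registry setk(tot, 2013-08-06), and see nil.
Next I call cruncher reciproc(), and get -8528/30905.

Answer: {plowo=-30905/8528, tro=97}


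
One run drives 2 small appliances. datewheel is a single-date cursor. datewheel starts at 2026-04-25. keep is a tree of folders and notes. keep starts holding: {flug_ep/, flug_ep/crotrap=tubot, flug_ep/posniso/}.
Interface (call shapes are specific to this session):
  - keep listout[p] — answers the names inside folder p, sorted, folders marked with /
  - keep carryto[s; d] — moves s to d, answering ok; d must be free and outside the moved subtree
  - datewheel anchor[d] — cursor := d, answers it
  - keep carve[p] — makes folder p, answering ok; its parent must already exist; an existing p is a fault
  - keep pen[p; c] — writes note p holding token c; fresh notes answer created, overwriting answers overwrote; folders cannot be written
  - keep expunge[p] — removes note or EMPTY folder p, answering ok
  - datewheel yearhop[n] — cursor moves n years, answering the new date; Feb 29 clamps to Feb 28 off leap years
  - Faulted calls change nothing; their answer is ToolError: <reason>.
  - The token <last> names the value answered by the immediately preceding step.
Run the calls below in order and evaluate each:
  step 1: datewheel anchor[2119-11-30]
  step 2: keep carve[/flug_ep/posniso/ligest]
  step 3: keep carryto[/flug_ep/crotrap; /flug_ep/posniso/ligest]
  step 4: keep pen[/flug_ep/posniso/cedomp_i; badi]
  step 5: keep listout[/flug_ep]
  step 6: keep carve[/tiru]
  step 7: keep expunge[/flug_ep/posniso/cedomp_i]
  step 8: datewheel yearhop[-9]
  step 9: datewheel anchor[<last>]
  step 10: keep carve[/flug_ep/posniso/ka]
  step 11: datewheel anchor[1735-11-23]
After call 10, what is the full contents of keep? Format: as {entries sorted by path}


CALL datewheel anchor[d='2119-11-30']
RET  2119-11-30
CALL keep carve[p='/flug_ep/posniso/ligest']
RET  ok
CALL keep carryto[s='/flug_ep/crotrap'; d='/flug_ep/posniso/ligest']
RET  ToolError: exists
CALL keep pen[p='/flug_ep/posniso/cedomp_i'; c='badi']
RET  created
CALL keep listout[p='/flug_ep']
RET  [crotrap, posniso/]
CALL keep carve[p='/tiru']
RET  ok
CALL keep expunge[p='/flug_ep/posniso/cedomp_i']
RET  ok
CALL datewheel yearhop[n='-9']
RET  2110-11-30
CALL datewheel anchor[d='<last>']
RET  2110-11-30
CALL keep carve[p='/flug_ep/posniso/ka']
RET  ok
CALL datewheel anchor[d='1735-11-23']
RET  1735-11-23

Answer: {flug_ep/, flug_ep/crotrap=tubot, flug_ep/posniso/, flug_ep/posniso/ka/, flug_ep/posniso/ligest/, tiru/}
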